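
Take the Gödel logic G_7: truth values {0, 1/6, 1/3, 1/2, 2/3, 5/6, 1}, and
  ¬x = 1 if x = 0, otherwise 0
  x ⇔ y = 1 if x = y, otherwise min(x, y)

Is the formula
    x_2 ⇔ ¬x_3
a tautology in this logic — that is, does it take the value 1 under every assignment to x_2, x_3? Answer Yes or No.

Counterexample: take x_2 = 0, x_3 = 0.
¬x_3 = ¬0 = 1
x_2 ⇔ ¬x_3 = 0 ⇔ 1 = 0
This gives 0 ≠ 1.

No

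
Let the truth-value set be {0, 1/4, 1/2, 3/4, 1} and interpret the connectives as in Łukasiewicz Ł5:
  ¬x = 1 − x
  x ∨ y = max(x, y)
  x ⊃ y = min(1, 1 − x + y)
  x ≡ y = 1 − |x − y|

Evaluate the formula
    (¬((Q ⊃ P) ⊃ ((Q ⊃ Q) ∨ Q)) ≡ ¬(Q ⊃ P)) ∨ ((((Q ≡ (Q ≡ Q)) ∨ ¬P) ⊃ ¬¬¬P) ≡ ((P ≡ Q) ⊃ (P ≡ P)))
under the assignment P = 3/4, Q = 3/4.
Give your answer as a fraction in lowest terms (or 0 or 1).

1

Q ⊃ P = 3/4 ⊃ 3/4 = 1
Q ⊃ Q = 3/4 ⊃ 3/4 = 1
(Q ⊃ Q) ∨ Q = 1 ∨ 3/4 = 1
(Q ⊃ P) ⊃ ((Q ⊃ Q) ∨ Q) = 1 ⊃ 1 = 1
¬((Q ⊃ P) ⊃ ((Q ⊃ Q) ∨ Q)) = ¬1 = 0
Q ⊃ P = 3/4 ⊃ 3/4 = 1
¬(Q ⊃ P) = ¬1 = 0
¬((Q ⊃ P) ⊃ ((Q ⊃ Q) ∨ Q)) ≡ ¬(Q ⊃ P) = 0 ≡ 0 = 1
Q ≡ Q = 3/4 ≡ 3/4 = 1
Q ≡ (Q ≡ Q) = 3/4 ≡ 1 = 3/4
¬P = ¬3/4 = 1/4
(Q ≡ (Q ≡ Q)) ∨ ¬P = 3/4 ∨ 1/4 = 3/4
¬P = ¬3/4 = 1/4
¬¬P = ¬1/4 = 3/4
¬¬¬P = ¬3/4 = 1/4
((Q ≡ (Q ≡ Q)) ∨ ¬P) ⊃ ¬¬¬P = 3/4 ⊃ 1/4 = 1/2
P ≡ Q = 3/4 ≡ 3/4 = 1
P ≡ P = 3/4 ≡ 3/4 = 1
(P ≡ Q) ⊃ (P ≡ P) = 1 ⊃ 1 = 1
(((Q ≡ (Q ≡ Q)) ∨ ¬P) ⊃ ¬¬¬P) ≡ ((P ≡ Q) ⊃ (P ≡ P)) = 1/2 ≡ 1 = 1/2
(¬((Q ⊃ P) ⊃ ((Q ⊃ Q) ∨ Q)) ≡ ¬(Q ⊃ P)) ∨ ((((Q ≡ (Q ≡ Q)) ∨ ¬P) ⊃ ¬¬¬P) ≡ ((P ≡ Q) ⊃ (P ≡ P))) = 1 ∨ 1/2 = 1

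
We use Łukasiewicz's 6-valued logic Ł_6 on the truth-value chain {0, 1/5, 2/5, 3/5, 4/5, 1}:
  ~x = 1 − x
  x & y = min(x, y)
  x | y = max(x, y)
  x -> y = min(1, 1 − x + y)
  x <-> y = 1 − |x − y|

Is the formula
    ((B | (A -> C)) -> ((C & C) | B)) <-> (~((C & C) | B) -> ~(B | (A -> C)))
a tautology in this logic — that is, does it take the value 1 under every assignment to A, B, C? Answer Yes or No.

At A = 3/5, B = 0, C = 1, for instance:
A -> C = 3/5 -> 1 = 1
B | (A -> C) = 0 | 1 = 1
C & C = 1 & 1 = 1
(C & C) | B = 1 | 0 = 1
(B | (A -> C)) -> ((C & C) | B) = 1 -> 1 = 1
~((C & C) | B) = ~1 = 0
~(B | (A -> C)) = ~1 = 0
~((C & C) | B) -> ~(B | (A -> C)) = 0 -> 0 = 1
((B | (A -> C)) -> ((C & C) | B)) <-> (~((C & C) | B) -> ~(B | (A -> C))) = 1 <-> 1 = 1
and checking the remaining 215 assignments likewise gives ≥ 1 in every case.

Yes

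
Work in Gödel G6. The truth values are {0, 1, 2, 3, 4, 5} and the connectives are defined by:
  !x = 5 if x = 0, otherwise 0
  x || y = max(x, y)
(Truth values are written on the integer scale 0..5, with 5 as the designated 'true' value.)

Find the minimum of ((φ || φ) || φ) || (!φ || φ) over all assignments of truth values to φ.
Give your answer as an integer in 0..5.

Take φ = 1:
φ || φ = 1 || 1 = 1
(φ || φ) || φ = 1 || 1 = 1
!φ = !1 = 0
!φ || φ = 0 || 1 = 1
((φ || φ) || φ) || (!φ || φ) = 1 || 1 = 1
No assignment yields a value below 1, so this is the minimum.

1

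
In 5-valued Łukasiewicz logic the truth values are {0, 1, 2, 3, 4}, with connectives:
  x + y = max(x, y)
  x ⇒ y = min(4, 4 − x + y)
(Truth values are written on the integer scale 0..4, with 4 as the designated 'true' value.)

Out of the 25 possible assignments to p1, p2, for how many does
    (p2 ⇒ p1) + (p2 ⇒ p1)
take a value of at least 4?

15

value 4: 15 assignments (counts)
value 3: 4 assignments
value 2: 3 assignments
value 1: 2 assignments
value 0: 1 assignment
So 15 of the 25 assignments meet the threshold.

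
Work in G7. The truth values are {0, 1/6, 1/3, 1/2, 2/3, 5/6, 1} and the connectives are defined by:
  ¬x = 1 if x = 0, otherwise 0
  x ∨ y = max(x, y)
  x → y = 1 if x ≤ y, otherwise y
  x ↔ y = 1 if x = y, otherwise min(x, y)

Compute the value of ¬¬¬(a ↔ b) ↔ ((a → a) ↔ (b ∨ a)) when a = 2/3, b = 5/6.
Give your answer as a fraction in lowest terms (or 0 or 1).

a ↔ b = 2/3 ↔ 5/6 = 2/3
¬(a ↔ b) = ¬2/3 = 0
¬¬(a ↔ b) = ¬0 = 1
¬¬¬(a ↔ b) = ¬1 = 0
a → a = 2/3 → 2/3 = 1
b ∨ a = 5/6 ∨ 2/3 = 5/6
(a → a) ↔ (b ∨ a) = 1 ↔ 5/6 = 5/6
¬¬¬(a ↔ b) ↔ ((a → a) ↔ (b ∨ a)) = 0 ↔ 5/6 = 0

0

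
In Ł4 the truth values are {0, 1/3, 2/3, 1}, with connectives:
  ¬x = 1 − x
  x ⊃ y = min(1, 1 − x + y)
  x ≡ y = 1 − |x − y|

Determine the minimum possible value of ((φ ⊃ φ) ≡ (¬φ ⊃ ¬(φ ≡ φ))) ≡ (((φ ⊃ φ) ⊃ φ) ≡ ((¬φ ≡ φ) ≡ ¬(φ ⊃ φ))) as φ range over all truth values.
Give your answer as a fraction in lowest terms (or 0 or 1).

Take φ = 1/3:
φ ⊃ φ = 1/3 ⊃ 1/3 = 1
¬φ = ¬1/3 = 2/3
φ ≡ φ = 1/3 ≡ 1/3 = 1
¬(φ ≡ φ) = ¬1 = 0
¬φ ⊃ ¬(φ ≡ φ) = 2/3 ⊃ 0 = 1/3
(φ ⊃ φ) ≡ (¬φ ⊃ ¬(φ ≡ φ)) = 1 ≡ 1/3 = 1/3
φ ⊃ φ = 1/3 ⊃ 1/3 = 1
(φ ⊃ φ) ⊃ φ = 1 ⊃ 1/3 = 1/3
¬φ = ¬1/3 = 2/3
¬φ ≡ φ = 2/3 ≡ 1/3 = 2/3
φ ⊃ φ = 1/3 ⊃ 1/3 = 1
¬(φ ⊃ φ) = ¬1 = 0
(¬φ ≡ φ) ≡ ¬(φ ⊃ φ) = 2/3 ≡ 0 = 1/3
((φ ⊃ φ) ⊃ φ) ≡ ((¬φ ≡ φ) ≡ ¬(φ ⊃ φ)) = 1/3 ≡ 1/3 = 1
((φ ⊃ φ) ≡ (¬φ ⊃ ¬(φ ≡ φ))) ≡ (((φ ⊃ φ) ⊃ φ) ≡ ((¬φ ≡ φ) ≡ ¬(φ ⊃ φ))) = 1/3 ≡ 1 = 1/3
No assignment yields a value below 1/3, so this is the minimum.

1/3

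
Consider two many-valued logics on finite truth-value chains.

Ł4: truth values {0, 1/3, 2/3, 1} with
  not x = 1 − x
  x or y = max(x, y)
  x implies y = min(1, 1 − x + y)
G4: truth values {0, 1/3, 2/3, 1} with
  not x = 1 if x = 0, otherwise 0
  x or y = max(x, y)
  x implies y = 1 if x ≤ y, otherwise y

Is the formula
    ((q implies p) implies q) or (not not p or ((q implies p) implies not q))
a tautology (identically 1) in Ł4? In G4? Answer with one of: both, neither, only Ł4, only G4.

only G4

In Ł4: at p = 1/3, q = 1/3 the value is 2/3 — not a tautology.
In G4: every assignment gives 1 — tautology.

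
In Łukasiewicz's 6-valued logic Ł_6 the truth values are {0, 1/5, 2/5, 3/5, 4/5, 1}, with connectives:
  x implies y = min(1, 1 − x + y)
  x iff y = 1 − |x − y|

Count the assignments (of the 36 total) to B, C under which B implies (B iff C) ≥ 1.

27

value 1: 27 assignments (counts)
value 4/5: 3 assignments
value 3/5: 2 assignments
value 2/5: 2 assignments
value 1/5: 1 assignment
value 0: 1 assignment
So 27 of the 36 assignments meet the threshold.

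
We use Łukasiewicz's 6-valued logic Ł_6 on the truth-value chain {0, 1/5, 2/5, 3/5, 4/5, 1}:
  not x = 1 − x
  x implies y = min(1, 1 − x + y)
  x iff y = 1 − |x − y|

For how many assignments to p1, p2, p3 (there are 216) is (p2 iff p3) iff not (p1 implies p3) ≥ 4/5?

value 1: 22 assignments (counts)
value 4/5: 41 assignments (counts)
value 3/5: 44 assignments
value 2/5: 45 assignments
value 1/5: 42 assignments
value 0: 22 assignments
So 63 of the 216 assignments meet the threshold.

63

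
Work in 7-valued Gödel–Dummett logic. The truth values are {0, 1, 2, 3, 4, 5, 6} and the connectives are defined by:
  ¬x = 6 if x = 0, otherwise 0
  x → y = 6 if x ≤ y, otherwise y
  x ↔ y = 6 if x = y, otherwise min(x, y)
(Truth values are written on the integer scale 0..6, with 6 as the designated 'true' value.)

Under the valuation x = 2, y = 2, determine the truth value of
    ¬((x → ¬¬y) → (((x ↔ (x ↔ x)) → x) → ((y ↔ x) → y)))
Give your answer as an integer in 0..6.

0

¬y = ¬2 = 0
¬¬y = ¬0 = 6
x → ¬¬y = 2 → 6 = 6
x ↔ x = 2 ↔ 2 = 6
x ↔ (x ↔ x) = 2 ↔ 6 = 2
(x ↔ (x ↔ x)) → x = 2 → 2 = 6
y ↔ x = 2 ↔ 2 = 6
(y ↔ x) → y = 6 → 2 = 2
((x ↔ (x ↔ x)) → x) → ((y ↔ x) → y) = 6 → 2 = 2
(x → ¬¬y) → (((x ↔ (x ↔ x)) → x) → ((y ↔ x) → y)) = 6 → 2 = 2
¬((x → ¬¬y) → (((x ↔ (x ↔ x)) → x) → ((y ↔ x) → y))) = ¬2 = 0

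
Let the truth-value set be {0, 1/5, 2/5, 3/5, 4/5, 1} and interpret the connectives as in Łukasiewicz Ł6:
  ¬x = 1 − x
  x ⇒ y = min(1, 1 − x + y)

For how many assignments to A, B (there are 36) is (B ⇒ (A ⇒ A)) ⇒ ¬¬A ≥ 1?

value 1: 6 assignments (counts)
value 4/5: 6 assignments
value 3/5: 6 assignments
value 2/5: 6 assignments
value 1/5: 6 assignments
value 0: 6 assignments
So 6 of the 36 assignments meet the threshold.

6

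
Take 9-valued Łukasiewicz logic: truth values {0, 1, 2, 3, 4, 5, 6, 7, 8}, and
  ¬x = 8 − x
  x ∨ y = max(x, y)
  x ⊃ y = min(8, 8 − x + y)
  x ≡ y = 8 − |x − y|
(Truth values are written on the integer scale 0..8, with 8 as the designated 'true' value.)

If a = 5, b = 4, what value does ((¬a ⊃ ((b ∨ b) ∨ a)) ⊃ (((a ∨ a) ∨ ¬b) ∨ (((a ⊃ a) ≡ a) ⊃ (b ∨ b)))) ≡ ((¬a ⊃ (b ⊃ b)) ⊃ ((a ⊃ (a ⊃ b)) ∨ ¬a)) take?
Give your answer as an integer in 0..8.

7

¬a = ¬5 = 3
b ∨ b = 4 ∨ 4 = 4
(b ∨ b) ∨ a = 4 ∨ 5 = 5
¬a ⊃ ((b ∨ b) ∨ a) = 3 ⊃ 5 = 8
a ∨ a = 5 ∨ 5 = 5
¬b = ¬4 = 4
(a ∨ a) ∨ ¬b = 5 ∨ 4 = 5
a ⊃ a = 5 ⊃ 5 = 8
(a ⊃ a) ≡ a = 8 ≡ 5 = 5
b ∨ b = 4 ∨ 4 = 4
((a ⊃ a) ≡ a) ⊃ (b ∨ b) = 5 ⊃ 4 = 7
((a ∨ a) ∨ ¬b) ∨ (((a ⊃ a) ≡ a) ⊃ (b ∨ b)) = 5 ∨ 7 = 7
(¬a ⊃ ((b ∨ b) ∨ a)) ⊃ (((a ∨ a) ∨ ¬b) ∨ (((a ⊃ a) ≡ a) ⊃ (b ∨ b))) = 8 ⊃ 7 = 7
¬a = ¬5 = 3
b ⊃ b = 4 ⊃ 4 = 8
¬a ⊃ (b ⊃ b) = 3 ⊃ 8 = 8
a ⊃ b = 5 ⊃ 4 = 7
a ⊃ (a ⊃ b) = 5 ⊃ 7 = 8
¬a = ¬5 = 3
(a ⊃ (a ⊃ b)) ∨ ¬a = 8 ∨ 3 = 8
(¬a ⊃ (b ⊃ b)) ⊃ ((a ⊃ (a ⊃ b)) ∨ ¬a) = 8 ⊃ 8 = 8
((¬a ⊃ ((b ∨ b) ∨ a)) ⊃ (((a ∨ a) ∨ ¬b) ∨ (((a ⊃ a) ≡ a) ⊃ (b ∨ b)))) ≡ ((¬a ⊃ (b ⊃ b)) ⊃ ((a ⊃ (a ⊃ b)) ∨ ¬a)) = 7 ≡ 8 = 7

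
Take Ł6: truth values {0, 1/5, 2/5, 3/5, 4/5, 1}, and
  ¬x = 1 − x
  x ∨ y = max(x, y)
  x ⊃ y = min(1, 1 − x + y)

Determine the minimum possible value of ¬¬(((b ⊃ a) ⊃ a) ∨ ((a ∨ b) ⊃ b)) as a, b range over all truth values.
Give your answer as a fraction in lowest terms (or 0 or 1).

3/5

Take a = 2/5, b = 0:
b ⊃ a = 0 ⊃ 2/5 = 1
(b ⊃ a) ⊃ a = 1 ⊃ 2/5 = 2/5
a ∨ b = 2/5 ∨ 0 = 2/5
(a ∨ b) ⊃ b = 2/5 ⊃ 0 = 3/5
((b ⊃ a) ⊃ a) ∨ ((a ∨ b) ⊃ b) = 2/5 ∨ 3/5 = 3/5
¬(((b ⊃ a) ⊃ a) ∨ ((a ∨ b) ⊃ b)) = ¬3/5 = 2/5
¬¬(((b ⊃ a) ⊃ a) ∨ ((a ∨ b) ⊃ b)) = ¬2/5 = 3/5
No assignment yields a value below 3/5, so this is the minimum.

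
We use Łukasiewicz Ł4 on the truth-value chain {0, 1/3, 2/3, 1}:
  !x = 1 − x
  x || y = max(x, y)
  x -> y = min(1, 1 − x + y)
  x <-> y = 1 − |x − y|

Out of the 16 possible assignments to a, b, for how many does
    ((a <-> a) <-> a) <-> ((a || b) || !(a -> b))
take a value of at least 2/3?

13

a = 0, b = 0 ↦ 1  ≥
a = 0, b = 1/3 ↦ 2/3  ≥
a = 0, b = 2/3 ↦ 1/3  <
a = 0, b = 1 ↦ 0  <
a = 1/3, b = 0 ↦ 1  ≥
a = 1/3, b = 1/3 ↦ 1  ≥
a = 1/3, b = 2/3 ↦ 2/3  ≥
a = 1/3, b = 1 ↦ 1/3  <
a = 2/3, b = 0 ↦ 1  ≥
a = 2/3, b = 1/3 ↦ 1  ≥
a = 2/3, b = 2/3 ↦ 1  ≥
a = 2/3, b = 1 ↦ 2/3  ≥
a = 1, b = 0 ↦ 1  ≥
a = 1, b = 1/3 ↦ 1  ≥
a = 1, b = 2/3 ↦ 1  ≥
a = 1, b = 1 ↦ 1  ≥
So 13 of the 16 assignments meet the threshold.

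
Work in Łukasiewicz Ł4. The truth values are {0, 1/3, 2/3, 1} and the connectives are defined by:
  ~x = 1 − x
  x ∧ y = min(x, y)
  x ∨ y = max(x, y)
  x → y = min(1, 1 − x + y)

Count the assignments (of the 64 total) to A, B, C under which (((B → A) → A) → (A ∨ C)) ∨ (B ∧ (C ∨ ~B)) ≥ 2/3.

59

value 1: 50 assignments (counts)
value 2/3: 9 assignments (counts)
value 1/3: 4 assignments
value 0: 1 assignment
So 59 of the 64 assignments meet the threshold.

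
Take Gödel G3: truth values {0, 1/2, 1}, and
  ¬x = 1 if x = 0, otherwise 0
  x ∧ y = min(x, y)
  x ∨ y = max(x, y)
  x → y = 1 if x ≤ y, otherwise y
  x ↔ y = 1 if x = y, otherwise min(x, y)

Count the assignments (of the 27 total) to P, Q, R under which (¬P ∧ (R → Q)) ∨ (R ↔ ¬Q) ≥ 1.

value 1: 13 assignments (counts)
value 1/2: 4 assignments
value 0: 10 assignments
So 13 of the 27 assignments meet the threshold.

13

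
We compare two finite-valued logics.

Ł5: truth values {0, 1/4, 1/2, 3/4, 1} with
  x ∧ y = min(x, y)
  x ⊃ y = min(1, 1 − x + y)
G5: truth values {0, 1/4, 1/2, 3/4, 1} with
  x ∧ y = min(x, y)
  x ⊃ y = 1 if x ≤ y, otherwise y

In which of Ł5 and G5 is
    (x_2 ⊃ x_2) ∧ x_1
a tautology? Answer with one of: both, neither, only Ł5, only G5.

In Ł5: at x_1 = 0, x_2 = 0 the value is 0 — not a tautology.
In G5: at x_1 = 0, x_2 = 0 the value is 0 — not a tautology.

neither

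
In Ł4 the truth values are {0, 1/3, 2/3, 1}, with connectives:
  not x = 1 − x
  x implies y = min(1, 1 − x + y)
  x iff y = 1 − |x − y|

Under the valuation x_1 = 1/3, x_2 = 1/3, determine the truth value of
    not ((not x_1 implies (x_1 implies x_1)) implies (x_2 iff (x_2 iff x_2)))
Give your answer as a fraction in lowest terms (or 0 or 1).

not x_1 = not 1/3 = 2/3
x_1 implies x_1 = 1/3 implies 1/3 = 1
not x_1 implies (x_1 implies x_1) = 2/3 implies 1 = 1
x_2 iff x_2 = 1/3 iff 1/3 = 1
x_2 iff (x_2 iff x_2) = 1/3 iff 1 = 1/3
(not x_1 implies (x_1 implies x_1)) implies (x_2 iff (x_2 iff x_2)) = 1 implies 1/3 = 1/3
not ((not x_1 implies (x_1 implies x_1)) implies (x_2 iff (x_2 iff x_2))) = not 1/3 = 2/3

2/3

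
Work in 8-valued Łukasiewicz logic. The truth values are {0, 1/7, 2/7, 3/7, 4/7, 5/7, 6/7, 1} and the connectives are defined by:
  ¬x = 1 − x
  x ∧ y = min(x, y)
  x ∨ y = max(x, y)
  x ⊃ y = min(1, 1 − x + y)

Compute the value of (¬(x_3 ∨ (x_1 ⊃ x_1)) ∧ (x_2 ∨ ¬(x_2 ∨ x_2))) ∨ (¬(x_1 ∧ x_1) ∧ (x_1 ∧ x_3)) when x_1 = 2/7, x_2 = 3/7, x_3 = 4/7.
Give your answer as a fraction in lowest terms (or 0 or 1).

2/7

x_1 ⊃ x_1 = 2/7 ⊃ 2/7 = 1
x_3 ∨ (x_1 ⊃ x_1) = 4/7 ∨ 1 = 1
¬(x_3 ∨ (x_1 ⊃ x_1)) = ¬1 = 0
x_2 ∨ x_2 = 3/7 ∨ 3/7 = 3/7
¬(x_2 ∨ x_2) = ¬3/7 = 4/7
x_2 ∨ ¬(x_2 ∨ x_2) = 3/7 ∨ 4/7 = 4/7
¬(x_3 ∨ (x_1 ⊃ x_1)) ∧ (x_2 ∨ ¬(x_2 ∨ x_2)) = 0 ∧ 4/7 = 0
x_1 ∧ x_1 = 2/7 ∧ 2/7 = 2/7
¬(x_1 ∧ x_1) = ¬2/7 = 5/7
x_1 ∧ x_3 = 2/7 ∧ 4/7 = 2/7
¬(x_1 ∧ x_1) ∧ (x_1 ∧ x_3) = 5/7 ∧ 2/7 = 2/7
(¬(x_3 ∨ (x_1 ⊃ x_1)) ∧ (x_2 ∨ ¬(x_2 ∨ x_2))) ∨ (¬(x_1 ∧ x_1) ∧ (x_1 ∧ x_3)) = 0 ∨ 2/7 = 2/7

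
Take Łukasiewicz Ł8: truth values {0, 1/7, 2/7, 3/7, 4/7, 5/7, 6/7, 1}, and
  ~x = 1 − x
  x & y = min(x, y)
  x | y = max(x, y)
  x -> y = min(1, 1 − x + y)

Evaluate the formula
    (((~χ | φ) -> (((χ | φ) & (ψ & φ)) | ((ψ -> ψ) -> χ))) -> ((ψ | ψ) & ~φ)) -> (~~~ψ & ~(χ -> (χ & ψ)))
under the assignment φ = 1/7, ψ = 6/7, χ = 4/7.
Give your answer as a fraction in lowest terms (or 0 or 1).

1/7

~χ = ~4/7 = 3/7
~χ | φ = 3/7 | 1/7 = 3/7
χ | φ = 4/7 | 1/7 = 4/7
ψ & φ = 6/7 & 1/7 = 1/7
(χ | φ) & (ψ & φ) = 4/7 & 1/7 = 1/7
ψ -> ψ = 6/7 -> 6/7 = 1
(ψ -> ψ) -> χ = 1 -> 4/7 = 4/7
((χ | φ) & (ψ & φ)) | ((ψ -> ψ) -> χ) = 1/7 | 4/7 = 4/7
(~χ | φ) -> (((χ | φ) & (ψ & φ)) | ((ψ -> ψ) -> χ)) = 3/7 -> 4/7 = 1
ψ | ψ = 6/7 | 6/7 = 6/7
~φ = ~1/7 = 6/7
(ψ | ψ) & ~φ = 6/7 & 6/7 = 6/7
((~χ | φ) -> (((χ | φ) & (ψ & φ)) | ((ψ -> ψ) -> χ))) -> ((ψ | ψ) & ~φ) = 1 -> 6/7 = 6/7
~ψ = ~6/7 = 1/7
~~ψ = ~1/7 = 6/7
~~~ψ = ~6/7 = 1/7
χ & ψ = 4/7 & 6/7 = 4/7
χ -> (χ & ψ) = 4/7 -> 4/7 = 1
~(χ -> (χ & ψ)) = ~1 = 0
~~~ψ & ~(χ -> (χ & ψ)) = 1/7 & 0 = 0
(((~χ | φ) -> (((χ | φ) & (ψ & φ)) | ((ψ -> ψ) -> χ))) -> ((ψ | ψ) & ~φ)) -> (~~~ψ & ~(χ -> (χ & ψ))) = 6/7 -> 0 = 1/7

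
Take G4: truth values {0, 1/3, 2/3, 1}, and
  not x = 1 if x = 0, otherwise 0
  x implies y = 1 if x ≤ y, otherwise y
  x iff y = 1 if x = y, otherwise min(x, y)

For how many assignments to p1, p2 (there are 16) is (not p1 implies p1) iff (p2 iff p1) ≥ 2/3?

p1 = 0, p2 = 0 ↦ 0  <
p1 = 0, p2 = 1/3 ↦ 1  ≥
p1 = 0, p2 = 2/3 ↦ 1  ≥
p1 = 0, p2 = 1 ↦ 1  ≥
p1 = 1/3, p2 = 0 ↦ 0  <
p1 = 1/3, p2 = 1/3 ↦ 1  ≥
p1 = 1/3, p2 = 2/3 ↦ 1/3  <
p1 = 1/3, p2 = 1 ↦ 1/3  <
p1 = 2/3, p2 = 0 ↦ 0  <
p1 = 2/3, p2 = 1/3 ↦ 1/3  <
p1 = 2/3, p2 = 2/3 ↦ 1  ≥
p1 = 2/3, p2 = 1 ↦ 2/3  ≥
p1 = 1, p2 = 0 ↦ 0  <
p1 = 1, p2 = 1/3 ↦ 1/3  <
p1 = 1, p2 = 2/3 ↦ 2/3  ≥
p1 = 1, p2 = 1 ↦ 1  ≥
So 8 of the 16 assignments meet the threshold.

8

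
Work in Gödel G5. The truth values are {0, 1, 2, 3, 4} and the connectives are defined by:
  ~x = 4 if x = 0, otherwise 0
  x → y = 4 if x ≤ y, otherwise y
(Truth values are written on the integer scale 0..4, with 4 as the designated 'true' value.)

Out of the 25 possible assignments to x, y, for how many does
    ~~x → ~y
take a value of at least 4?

value 4: 9 assignments (counts)
value 0: 16 assignments
So 9 of the 25 assignments meet the threshold.

9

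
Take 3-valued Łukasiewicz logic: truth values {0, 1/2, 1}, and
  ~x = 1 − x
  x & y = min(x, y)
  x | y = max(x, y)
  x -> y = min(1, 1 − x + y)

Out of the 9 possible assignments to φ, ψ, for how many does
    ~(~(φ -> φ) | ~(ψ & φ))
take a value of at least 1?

φ = 0, ψ = 0 ↦ 0  <
φ = 0, ψ = 1/2 ↦ 0  <
φ = 0, ψ = 1 ↦ 0  <
φ = 1/2, ψ = 0 ↦ 0  <
φ = 1/2, ψ = 1/2 ↦ 1/2  <
φ = 1/2, ψ = 1 ↦ 1/2  <
φ = 1, ψ = 0 ↦ 0  <
φ = 1, ψ = 1/2 ↦ 1/2  <
φ = 1, ψ = 1 ↦ 1  ≥
So 1 of the 9 assignments meets the threshold.

1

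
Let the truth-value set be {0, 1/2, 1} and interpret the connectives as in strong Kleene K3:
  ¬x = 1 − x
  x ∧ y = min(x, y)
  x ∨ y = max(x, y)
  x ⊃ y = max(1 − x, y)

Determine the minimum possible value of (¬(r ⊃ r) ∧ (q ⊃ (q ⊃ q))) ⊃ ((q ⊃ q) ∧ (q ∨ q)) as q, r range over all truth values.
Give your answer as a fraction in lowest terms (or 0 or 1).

Take q = 0, r = 1/2:
r ⊃ r = 1/2 ⊃ 1/2 = 1/2
¬(r ⊃ r) = ¬1/2 = 1/2
q ⊃ q = 0 ⊃ 0 = 1
q ⊃ (q ⊃ q) = 0 ⊃ 1 = 1
¬(r ⊃ r) ∧ (q ⊃ (q ⊃ q)) = 1/2 ∧ 1 = 1/2
q ⊃ q = 0 ⊃ 0 = 1
q ∨ q = 0 ∨ 0 = 0
(q ⊃ q) ∧ (q ∨ q) = 1 ∧ 0 = 0
(¬(r ⊃ r) ∧ (q ⊃ (q ⊃ q))) ⊃ ((q ⊃ q) ∧ (q ∨ q)) = 1/2 ⊃ 0 = 1/2
No assignment yields a value below 1/2, so this is the minimum.

1/2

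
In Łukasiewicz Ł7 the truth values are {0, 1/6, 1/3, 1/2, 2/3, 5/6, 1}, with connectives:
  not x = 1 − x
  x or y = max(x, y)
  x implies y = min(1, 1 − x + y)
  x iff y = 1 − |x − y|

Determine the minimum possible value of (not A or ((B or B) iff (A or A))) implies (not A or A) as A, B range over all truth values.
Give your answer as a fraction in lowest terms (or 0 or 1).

Take A = 1/2, B = 1/2:
not A = not 1/2 = 1/2
B or B = 1/2 or 1/2 = 1/2
A or A = 1/2 or 1/2 = 1/2
(B or B) iff (A or A) = 1/2 iff 1/2 = 1
not A or ((B or B) iff (A or A)) = 1/2 or 1 = 1
not A = not 1/2 = 1/2
not A or A = 1/2 or 1/2 = 1/2
(not A or ((B or B) iff (A or A))) implies (not A or A) = 1 implies 1/2 = 1/2
No assignment yields a value below 1/2, so this is the minimum.

1/2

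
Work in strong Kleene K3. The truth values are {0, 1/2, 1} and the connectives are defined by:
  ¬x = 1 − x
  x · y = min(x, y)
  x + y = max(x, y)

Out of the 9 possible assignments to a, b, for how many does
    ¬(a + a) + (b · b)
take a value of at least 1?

a = 0, b = 0 ↦ 1  ≥
a = 0, b = 1/2 ↦ 1  ≥
a = 0, b = 1 ↦ 1  ≥
a = 1/2, b = 0 ↦ 1/2  <
a = 1/2, b = 1/2 ↦ 1/2  <
a = 1/2, b = 1 ↦ 1  ≥
a = 1, b = 0 ↦ 0  <
a = 1, b = 1/2 ↦ 1/2  <
a = 1, b = 1 ↦ 1  ≥
So 5 of the 9 assignments meet the threshold.

5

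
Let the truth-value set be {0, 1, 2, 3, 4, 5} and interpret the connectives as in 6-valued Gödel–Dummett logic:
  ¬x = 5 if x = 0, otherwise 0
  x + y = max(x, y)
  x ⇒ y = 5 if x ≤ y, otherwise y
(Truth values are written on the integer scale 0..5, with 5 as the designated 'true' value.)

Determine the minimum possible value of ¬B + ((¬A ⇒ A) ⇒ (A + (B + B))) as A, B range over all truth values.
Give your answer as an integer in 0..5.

Take A = 1, B = 1:
¬B = ¬1 = 0
¬A = ¬1 = 0
¬A ⇒ A = 0 ⇒ 1 = 5
B + B = 1 + 1 = 1
A + (B + B) = 1 + 1 = 1
(¬A ⇒ A) ⇒ (A + (B + B)) = 5 ⇒ 1 = 1
¬B + ((¬A ⇒ A) ⇒ (A + (B + B))) = 0 + 1 = 1
No assignment yields a value below 1, so this is the minimum.

1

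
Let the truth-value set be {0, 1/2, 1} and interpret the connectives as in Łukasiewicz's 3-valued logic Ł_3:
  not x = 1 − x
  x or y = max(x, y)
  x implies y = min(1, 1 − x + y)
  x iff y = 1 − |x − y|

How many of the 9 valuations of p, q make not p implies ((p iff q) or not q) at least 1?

7

p = 0, q = 0 ↦ 1  ≥
p = 0, q = 1/2 ↦ 1/2  <
p = 0, q = 1 ↦ 0  <
p = 1/2, q = 0 ↦ 1  ≥
p = 1/2, q = 1/2 ↦ 1  ≥
p = 1/2, q = 1 ↦ 1  ≥
p = 1, q = 0 ↦ 1  ≥
p = 1, q = 1/2 ↦ 1  ≥
p = 1, q = 1 ↦ 1  ≥
So 7 of the 9 assignments meet the threshold.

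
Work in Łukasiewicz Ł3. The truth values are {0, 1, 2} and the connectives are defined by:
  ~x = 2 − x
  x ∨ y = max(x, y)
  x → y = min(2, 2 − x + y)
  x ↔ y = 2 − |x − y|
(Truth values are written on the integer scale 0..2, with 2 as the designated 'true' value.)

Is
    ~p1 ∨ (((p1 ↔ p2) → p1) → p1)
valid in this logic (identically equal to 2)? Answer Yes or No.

Counterexample: take p1 = 1, p2 = 0.
~p1 = ~1 = 1
p1 ↔ p2 = 1 ↔ 0 = 1
(p1 ↔ p2) → p1 = 1 → 1 = 2
((p1 ↔ p2) → p1) → p1 = 2 → 1 = 1
~p1 ∨ (((p1 ↔ p2) → p1) → p1) = 1 ∨ 1 = 1
This gives 1 ≠ 2.

No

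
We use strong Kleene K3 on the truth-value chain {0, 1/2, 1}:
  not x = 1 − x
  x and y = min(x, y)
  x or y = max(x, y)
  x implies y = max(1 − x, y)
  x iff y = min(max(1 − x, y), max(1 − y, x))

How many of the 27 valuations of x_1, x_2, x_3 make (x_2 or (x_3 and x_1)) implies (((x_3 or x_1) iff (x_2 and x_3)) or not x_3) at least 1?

value 1: 14 assignments (counts)
value 1/2: 12 assignments
value 0: 1 assignment
So 14 of the 27 assignments meet the threshold.

14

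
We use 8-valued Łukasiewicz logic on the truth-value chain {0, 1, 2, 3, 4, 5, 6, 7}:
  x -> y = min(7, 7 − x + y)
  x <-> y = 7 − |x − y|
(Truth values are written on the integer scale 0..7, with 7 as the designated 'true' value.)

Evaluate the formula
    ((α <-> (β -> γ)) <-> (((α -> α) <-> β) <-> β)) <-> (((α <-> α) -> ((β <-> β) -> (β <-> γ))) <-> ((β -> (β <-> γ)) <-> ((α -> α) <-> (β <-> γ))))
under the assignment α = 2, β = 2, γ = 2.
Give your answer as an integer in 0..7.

β -> γ = 2 -> 2 = 7
α <-> (β -> γ) = 2 <-> 7 = 2
α -> α = 2 -> 2 = 7
(α -> α) <-> β = 7 <-> 2 = 2
((α -> α) <-> β) <-> β = 2 <-> 2 = 7
(α <-> (β -> γ)) <-> (((α -> α) <-> β) <-> β) = 2 <-> 7 = 2
α <-> α = 2 <-> 2 = 7
β <-> β = 2 <-> 2 = 7
β <-> γ = 2 <-> 2 = 7
(β <-> β) -> (β <-> γ) = 7 -> 7 = 7
(α <-> α) -> ((β <-> β) -> (β <-> γ)) = 7 -> 7 = 7
β <-> γ = 2 <-> 2 = 7
β -> (β <-> γ) = 2 -> 7 = 7
α -> α = 2 -> 2 = 7
β <-> γ = 2 <-> 2 = 7
(α -> α) <-> (β <-> γ) = 7 <-> 7 = 7
(β -> (β <-> γ)) <-> ((α -> α) <-> (β <-> γ)) = 7 <-> 7 = 7
((α <-> α) -> ((β <-> β) -> (β <-> γ))) <-> ((β -> (β <-> γ)) <-> ((α -> α) <-> (β <-> γ))) = 7 <-> 7 = 7
((α <-> (β -> γ)) <-> (((α -> α) <-> β) <-> β)) <-> (((α <-> α) -> ((β <-> β) -> (β <-> γ))) <-> ((β -> (β <-> γ)) <-> ((α -> α) <-> (β <-> γ)))) = 2 <-> 7 = 2

2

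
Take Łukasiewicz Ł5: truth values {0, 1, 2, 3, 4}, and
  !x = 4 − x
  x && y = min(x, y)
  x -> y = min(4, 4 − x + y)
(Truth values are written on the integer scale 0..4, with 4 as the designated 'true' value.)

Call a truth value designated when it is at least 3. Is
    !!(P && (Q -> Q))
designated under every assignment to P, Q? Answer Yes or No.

No

Counterexample: take P = 0, Q = 0.
Q -> Q = 0 -> 0 = 4
P && (Q -> Q) = 0 && 4 = 0
!(P && (Q -> Q)) = !0 = 4
!!(P && (Q -> Q)) = !4 = 0
This gives 0, which is below 3.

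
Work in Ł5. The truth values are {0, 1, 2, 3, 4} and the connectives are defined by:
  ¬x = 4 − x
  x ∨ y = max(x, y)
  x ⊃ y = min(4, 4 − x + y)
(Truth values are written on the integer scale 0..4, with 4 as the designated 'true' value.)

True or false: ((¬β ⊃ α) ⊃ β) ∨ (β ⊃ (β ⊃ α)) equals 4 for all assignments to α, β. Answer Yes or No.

Counterexample: take α = 1, β = 3.
¬β = ¬3 = 1
¬β ⊃ α = 1 ⊃ 1 = 4
(¬β ⊃ α) ⊃ β = 4 ⊃ 3 = 3
β ⊃ α = 3 ⊃ 1 = 2
β ⊃ (β ⊃ α) = 3 ⊃ 2 = 3
((¬β ⊃ α) ⊃ β) ∨ (β ⊃ (β ⊃ α)) = 3 ∨ 3 = 3
This gives 3 ≠ 4.

No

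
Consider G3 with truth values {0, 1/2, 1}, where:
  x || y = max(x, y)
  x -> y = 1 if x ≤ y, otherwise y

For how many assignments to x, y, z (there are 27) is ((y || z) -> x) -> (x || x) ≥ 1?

22

value 1: 22 assignments (counts)
value 1/2: 4 assignments
value 0: 1 assignment
So 22 of the 27 assignments meet the threshold.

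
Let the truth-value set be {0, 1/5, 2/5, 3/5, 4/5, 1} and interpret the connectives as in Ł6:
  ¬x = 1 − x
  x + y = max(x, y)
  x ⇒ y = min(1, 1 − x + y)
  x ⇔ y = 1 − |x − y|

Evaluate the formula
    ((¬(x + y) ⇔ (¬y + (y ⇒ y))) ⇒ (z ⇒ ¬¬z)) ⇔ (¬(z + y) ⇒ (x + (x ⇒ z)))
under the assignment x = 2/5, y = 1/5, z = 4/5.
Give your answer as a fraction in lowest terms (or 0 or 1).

x + y = 2/5 + 1/5 = 2/5
¬(x + y) = ¬2/5 = 3/5
¬y = ¬1/5 = 4/5
y ⇒ y = 1/5 ⇒ 1/5 = 1
¬y + (y ⇒ y) = 4/5 + 1 = 1
¬(x + y) ⇔ (¬y + (y ⇒ y)) = 3/5 ⇔ 1 = 3/5
¬z = ¬4/5 = 1/5
¬¬z = ¬1/5 = 4/5
z ⇒ ¬¬z = 4/5 ⇒ 4/5 = 1
(¬(x + y) ⇔ (¬y + (y ⇒ y))) ⇒ (z ⇒ ¬¬z) = 3/5 ⇒ 1 = 1
z + y = 4/5 + 1/5 = 4/5
¬(z + y) = ¬4/5 = 1/5
x ⇒ z = 2/5 ⇒ 4/5 = 1
x + (x ⇒ z) = 2/5 + 1 = 1
¬(z + y) ⇒ (x + (x ⇒ z)) = 1/5 ⇒ 1 = 1
((¬(x + y) ⇔ (¬y + (y ⇒ y))) ⇒ (z ⇒ ¬¬z)) ⇔ (¬(z + y) ⇒ (x + (x ⇒ z))) = 1 ⇔ 1 = 1

1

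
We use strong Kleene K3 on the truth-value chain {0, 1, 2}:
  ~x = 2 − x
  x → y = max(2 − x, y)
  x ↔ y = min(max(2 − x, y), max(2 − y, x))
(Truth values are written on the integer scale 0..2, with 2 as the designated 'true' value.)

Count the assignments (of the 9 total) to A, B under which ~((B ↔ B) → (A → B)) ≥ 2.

1

A = 0, B = 0 ↦ 0  <
A = 0, B = 1 ↦ 0  <
A = 0, B = 2 ↦ 0  <
A = 1, B = 0 ↦ 1  <
A = 1, B = 1 ↦ 1  <
A = 1, B = 2 ↦ 0  <
A = 2, B = 0 ↦ 2  ≥
A = 2, B = 1 ↦ 1  <
A = 2, B = 2 ↦ 0  <
So 1 of the 9 assignments meets the threshold.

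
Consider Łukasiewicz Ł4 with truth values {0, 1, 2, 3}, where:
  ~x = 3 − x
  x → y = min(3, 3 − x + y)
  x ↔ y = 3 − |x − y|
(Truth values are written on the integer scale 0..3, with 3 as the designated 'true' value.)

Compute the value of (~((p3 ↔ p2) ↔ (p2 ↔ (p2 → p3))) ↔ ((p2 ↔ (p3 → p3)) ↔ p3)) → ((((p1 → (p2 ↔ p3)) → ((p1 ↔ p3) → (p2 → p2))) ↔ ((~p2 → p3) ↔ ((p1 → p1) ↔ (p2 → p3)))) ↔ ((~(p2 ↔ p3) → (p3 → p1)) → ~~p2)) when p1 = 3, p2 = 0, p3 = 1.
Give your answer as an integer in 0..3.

2

p3 ↔ p2 = 1 ↔ 0 = 2
p2 → p3 = 0 → 1 = 3
p2 ↔ (p2 → p3) = 0 ↔ 3 = 0
(p3 ↔ p2) ↔ (p2 ↔ (p2 → p3)) = 2 ↔ 0 = 1
~((p3 ↔ p2) ↔ (p2 ↔ (p2 → p3))) = ~1 = 2
p3 → p3 = 1 → 1 = 3
p2 ↔ (p3 → p3) = 0 ↔ 3 = 0
(p2 ↔ (p3 → p3)) ↔ p3 = 0 ↔ 1 = 2
~((p3 ↔ p2) ↔ (p2 ↔ (p2 → p3))) ↔ ((p2 ↔ (p3 → p3)) ↔ p3) = 2 ↔ 2 = 3
p2 ↔ p3 = 0 ↔ 1 = 2
p1 → (p2 ↔ p3) = 3 → 2 = 2
p1 ↔ p3 = 3 ↔ 1 = 1
p2 → p2 = 0 → 0 = 3
(p1 ↔ p3) → (p2 → p2) = 1 → 3 = 3
(p1 → (p2 ↔ p3)) → ((p1 ↔ p3) → (p2 → p2)) = 2 → 3 = 3
~p2 = ~0 = 3
~p2 → p3 = 3 → 1 = 1
p1 → p1 = 3 → 3 = 3
p2 → p3 = 0 → 1 = 3
(p1 → p1) ↔ (p2 → p3) = 3 ↔ 3 = 3
(~p2 → p3) ↔ ((p1 → p1) ↔ (p2 → p3)) = 1 ↔ 3 = 1
((p1 → (p2 ↔ p3)) → ((p1 ↔ p3) → (p2 → p2))) ↔ ((~p2 → p3) ↔ ((p1 → p1) ↔ (p2 → p3))) = 3 ↔ 1 = 1
p2 ↔ p3 = 0 ↔ 1 = 2
~(p2 ↔ p3) = ~2 = 1
p3 → p1 = 1 → 3 = 3
~(p2 ↔ p3) → (p3 → p1) = 1 → 3 = 3
~p2 = ~0 = 3
~~p2 = ~3 = 0
(~(p2 ↔ p3) → (p3 → p1)) → ~~p2 = 3 → 0 = 0
(((p1 → (p2 ↔ p3)) → ((p1 ↔ p3) → (p2 → p2))) ↔ ((~p2 → p3) ↔ ((p1 → p1) ↔ (p2 → p3)))) ↔ ((~(p2 ↔ p3) → (p3 → p1)) → ~~p2) = 1 ↔ 0 = 2
(~((p3 ↔ p2) ↔ (p2 ↔ (p2 → p3))) ↔ ((p2 ↔ (p3 → p3)) ↔ p3)) → ((((p1 → (p2 ↔ p3)) → ((p1 ↔ p3) → (p2 → p2))) ↔ ((~p2 → p3) ↔ ((p1 → p1) ↔ (p2 → p3)))) ↔ ((~(p2 ↔ p3) → (p3 → p1)) → ~~p2)) = 3 → 2 = 2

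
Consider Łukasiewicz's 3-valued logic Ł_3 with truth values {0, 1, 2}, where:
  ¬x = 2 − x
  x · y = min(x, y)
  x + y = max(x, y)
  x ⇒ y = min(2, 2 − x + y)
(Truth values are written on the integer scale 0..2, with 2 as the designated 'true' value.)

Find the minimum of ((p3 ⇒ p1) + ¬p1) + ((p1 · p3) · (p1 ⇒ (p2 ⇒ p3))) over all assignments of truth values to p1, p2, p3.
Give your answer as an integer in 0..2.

Take p1 = 1, p2 = 0, p3 = 2:
p3 ⇒ p1 = 2 ⇒ 1 = 1
¬p1 = ¬1 = 1
(p3 ⇒ p1) + ¬p1 = 1 + 1 = 1
p1 · p3 = 1 · 2 = 1
p2 ⇒ p3 = 0 ⇒ 2 = 2
p1 ⇒ (p2 ⇒ p3) = 1 ⇒ 2 = 2
(p1 · p3) · (p1 ⇒ (p2 ⇒ p3)) = 1 · 2 = 1
((p3 ⇒ p1) + ¬p1) + ((p1 · p3) · (p1 ⇒ (p2 ⇒ p3))) = 1 + 1 = 1
No assignment yields a value below 1, so this is the minimum.

1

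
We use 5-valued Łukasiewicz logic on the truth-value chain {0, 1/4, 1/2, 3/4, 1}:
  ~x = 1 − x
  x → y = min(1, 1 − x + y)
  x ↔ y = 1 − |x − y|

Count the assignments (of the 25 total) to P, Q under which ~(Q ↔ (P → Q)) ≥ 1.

value 1: 1 assignment (counts)
value 3/4: 3 assignments
value 1/2: 5 assignments
value 1/4: 7 assignments
value 0: 9 assignments
So 1 of the 25 assignments meets the threshold.

1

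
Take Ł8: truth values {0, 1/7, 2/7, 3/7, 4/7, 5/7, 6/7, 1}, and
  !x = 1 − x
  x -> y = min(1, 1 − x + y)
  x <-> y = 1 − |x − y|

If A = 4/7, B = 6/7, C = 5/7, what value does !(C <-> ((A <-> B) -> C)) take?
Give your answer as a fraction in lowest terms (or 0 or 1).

2/7

A <-> B = 4/7 <-> 6/7 = 5/7
(A <-> B) -> C = 5/7 -> 5/7 = 1
C <-> ((A <-> B) -> C) = 5/7 <-> 1 = 5/7
!(C <-> ((A <-> B) -> C)) = !5/7 = 2/7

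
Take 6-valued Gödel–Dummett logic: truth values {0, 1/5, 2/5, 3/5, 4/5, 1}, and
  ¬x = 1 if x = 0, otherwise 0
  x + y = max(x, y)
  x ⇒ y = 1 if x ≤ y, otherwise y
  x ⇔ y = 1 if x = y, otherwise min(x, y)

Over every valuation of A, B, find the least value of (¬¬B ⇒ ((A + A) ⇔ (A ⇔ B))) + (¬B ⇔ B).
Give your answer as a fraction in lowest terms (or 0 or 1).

1/5

Take A = 1/5, B = 1/5:
¬B = ¬1/5 = 0
¬¬B = ¬0 = 1
A + A = 1/5 + 1/5 = 1/5
A ⇔ B = 1/5 ⇔ 1/5 = 1
(A + A) ⇔ (A ⇔ B) = 1/5 ⇔ 1 = 1/5
¬¬B ⇒ ((A + A) ⇔ (A ⇔ B)) = 1 ⇒ 1/5 = 1/5
¬B = ¬1/5 = 0
¬B ⇔ B = 0 ⇔ 1/5 = 0
(¬¬B ⇒ ((A + A) ⇔ (A ⇔ B))) + (¬B ⇔ B) = 1/5 + 0 = 1/5
No assignment yields a value below 1/5, so this is the minimum.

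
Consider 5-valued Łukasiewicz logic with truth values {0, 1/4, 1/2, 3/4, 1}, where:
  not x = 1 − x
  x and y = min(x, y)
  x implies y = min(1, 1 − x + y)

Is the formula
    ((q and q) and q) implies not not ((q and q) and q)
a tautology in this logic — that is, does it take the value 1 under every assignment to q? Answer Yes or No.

Yes

q = 0 ↦ 1
q = 1/4 ↦ 1
q = 1/2 ↦ 1
q = 3/4 ↦ 1
q = 1 ↦ 1
Every assignment gives a value ≥ 1.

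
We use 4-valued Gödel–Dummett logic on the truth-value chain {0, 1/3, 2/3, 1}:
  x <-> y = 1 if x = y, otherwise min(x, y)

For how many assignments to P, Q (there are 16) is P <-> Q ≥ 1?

P = 0, Q = 0 ↦ 1  ≥
P = 0, Q = 1/3 ↦ 0  <
P = 0, Q = 2/3 ↦ 0  <
P = 0, Q = 1 ↦ 0  <
P = 1/3, Q = 0 ↦ 0  <
P = 1/3, Q = 1/3 ↦ 1  ≥
P = 1/3, Q = 2/3 ↦ 1/3  <
P = 1/3, Q = 1 ↦ 1/3  <
P = 2/3, Q = 0 ↦ 0  <
P = 2/3, Q = 1/3 ↦ 1/3  <
P = 2/3, Q = 2/3 ↦ 1  ≥
P = 2/3, Q = 1 ↦ 2/3  <
P = 1, Q = 0 ↦ 0  <
P = 1, Q = 1/3 ↦ 1/3  <
P = 1, Q = 2/3 ↦ 2/3  <
P = 1, Q = 1 ↦ 1  ≥
So 4 of the 16 assignments meet the threshold.

4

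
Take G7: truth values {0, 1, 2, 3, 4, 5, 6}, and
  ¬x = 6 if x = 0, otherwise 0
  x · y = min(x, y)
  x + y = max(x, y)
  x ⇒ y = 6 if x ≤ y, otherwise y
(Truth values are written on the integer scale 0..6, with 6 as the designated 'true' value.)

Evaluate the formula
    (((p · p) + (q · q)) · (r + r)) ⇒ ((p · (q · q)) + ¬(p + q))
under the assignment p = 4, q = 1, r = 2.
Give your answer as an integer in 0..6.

p · p = 4 · 4 = 4
q · q = 1 · 1 = 1
(p · p) + (q · q) = 4 + 1 = 4
r + r = 2 + 2 = 2
((p · p) + (q · q)) · (r + r) = 4 · 2 = 2
q · q = 1 · 1 = 1
p · (q · q) = 4 · 1 = 1
p + q = 4 + 1 = 4
¬(p + q) = ¬4 = 0
(p · (q · q)) + ¬(p + q) = 1 + 0 = 1
(((p · p) + (q · q)) · (r + r)) ⇒ ((p · (q · q)) + ¬(p + q)) = 2 ⇒ 1 = 1

1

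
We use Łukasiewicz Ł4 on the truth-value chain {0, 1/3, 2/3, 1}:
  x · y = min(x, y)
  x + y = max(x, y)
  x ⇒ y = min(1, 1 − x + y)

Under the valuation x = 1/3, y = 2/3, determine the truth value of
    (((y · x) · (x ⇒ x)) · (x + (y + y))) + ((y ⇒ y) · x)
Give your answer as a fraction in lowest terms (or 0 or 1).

y · x = 2/3 · 1/3 = 1/3
x ⇒ x = 1/3 ⇒ 1/3 = 1
(y · x) · (x ⇒ x) = 1/3 · 1 = 1/3
y + y = 2/3 + 2/3 = 2/3
x + (y + y) = 1/3 + 2/3 = 2/3
((y · x) · (x ⇒ x)) · (x + (y + y)) = 1/3 · 2/3 = 1/3
y ⇒ y = 2/3 ⇒ 2/3 = 1
(y ⇒ y) · x = 1 · 1/3 = 1/3
(((y · x) · (x ⇒ x)) · (x + (y + y))) + ((y ⇒ y) · x) = 1/3 + 1/3 = 1/3

1/3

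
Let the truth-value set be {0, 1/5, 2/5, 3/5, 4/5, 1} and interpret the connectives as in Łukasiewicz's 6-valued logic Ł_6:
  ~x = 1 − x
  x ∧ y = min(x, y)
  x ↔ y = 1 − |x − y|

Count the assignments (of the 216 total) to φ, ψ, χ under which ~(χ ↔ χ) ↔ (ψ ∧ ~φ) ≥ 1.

value 1: 66 assignments (counts)
value 4/5: 54 assignments
value 3/5: 42 assignments
value 2/5: 30 assignments
value 1/5: 18 assignments
value 0: 6 assignments
So 66 of the 216 assignments meet the threshold.

66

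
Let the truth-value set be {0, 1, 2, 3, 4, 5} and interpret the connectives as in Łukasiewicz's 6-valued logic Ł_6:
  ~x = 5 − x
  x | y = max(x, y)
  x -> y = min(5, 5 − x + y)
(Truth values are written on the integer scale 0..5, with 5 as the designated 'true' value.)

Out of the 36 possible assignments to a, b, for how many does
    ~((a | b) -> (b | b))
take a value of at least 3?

value 5: 1 assignment (counts)
value 4: 2 assignments (counts)
value 3: 3 assignments (counts)
value 2: 4 assignments
value 1: 5 assignments
value 0: 21 assignments
So 6 of the 36 assignments meet the threshold.

6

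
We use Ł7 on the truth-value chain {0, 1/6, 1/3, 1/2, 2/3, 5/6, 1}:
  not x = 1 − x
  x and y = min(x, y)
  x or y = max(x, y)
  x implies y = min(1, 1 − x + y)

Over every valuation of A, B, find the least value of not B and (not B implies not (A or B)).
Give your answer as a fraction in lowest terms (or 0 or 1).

0

Take A = 0, B = 1:
not B = not 1 = 0
not B = not 1 = 0
A or B = 0 or 1 = 1
not (A or B) = not 1 = 0
not B implies not (A or B) = 0 implies 0 = 1
not B and (not B implies not (A or B)) = 0 and 1 = 0
No assignment yields a value below 0, so this is the minimum.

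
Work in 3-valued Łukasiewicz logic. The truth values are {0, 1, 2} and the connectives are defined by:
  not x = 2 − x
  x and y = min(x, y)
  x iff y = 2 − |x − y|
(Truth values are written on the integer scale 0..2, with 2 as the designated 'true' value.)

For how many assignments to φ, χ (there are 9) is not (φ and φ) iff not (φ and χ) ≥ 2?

6

φ = 0, χ = 0 ↦ 2  ≥
φ = 0, χ = 1 ↦ 2  ≥
φ = 0, χ = 2 ↦ 2  ≥
φ = 1, χ = 0 ↦ 1  <
φ = 1, χ = 1 ↦ 2  ≥
φ = 1, χ = 2 ↦ 2  ≥
φ = 2, χ = 0 ↦ 0  <
φ = 2, χ = 1 ↦ 1  <
φ = 2, χ = 2 ↦ 2  ≥
So 6 of the 9 assignments meet the threshold.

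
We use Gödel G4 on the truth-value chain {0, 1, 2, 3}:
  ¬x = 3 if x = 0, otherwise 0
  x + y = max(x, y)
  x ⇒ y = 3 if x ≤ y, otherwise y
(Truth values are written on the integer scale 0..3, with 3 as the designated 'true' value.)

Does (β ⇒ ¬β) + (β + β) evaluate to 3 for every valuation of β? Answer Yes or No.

No

Counterexample: take β = 1.
¬β = ¬1 = 0
β ⇒ ¬β = 1 ⇒ 0 = 0
β + β = 1 + 1 = 1
(β ⇒ ¬β) + (β + β) = 0 + 1 = 1
This gives 1 ≠ 3.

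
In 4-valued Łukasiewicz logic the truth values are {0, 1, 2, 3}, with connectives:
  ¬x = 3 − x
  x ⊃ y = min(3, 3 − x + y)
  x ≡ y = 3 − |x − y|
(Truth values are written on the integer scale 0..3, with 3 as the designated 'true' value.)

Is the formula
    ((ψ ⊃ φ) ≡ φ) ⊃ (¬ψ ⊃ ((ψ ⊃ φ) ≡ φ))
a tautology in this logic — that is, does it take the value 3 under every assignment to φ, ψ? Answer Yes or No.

Yes

φ = 0, ψ = 0 ↦ 3
φ = 0, ψ = 1 ↦ 3
φ = 0, ψ = 2 ↦ 3
φ = 0, ψ = 3 ↦ 3
φ = 1, ψ = 0 ↦ 3
φ = 1, ψ = 1 ↦ 3
φ = 1, ψ = 2 ↦ 3
φ = 1, ψ = 3 ↦ 3
φ = 2, ψ = 0 ↦ 3
φ = 2, ψ = 1 ↦ 3
φ = 2, ψ = 2 ↦ 3
φ = 2, ψ = 3 ↦ 3
φ = 3, ψ = 0 ↦ 3
φ = 3, ψ = 1 ↦ 3
φ = 3, ψ = 2 ↦ 3
φ = 3, ψ = 3 ↦ 3
Every assignment gives a value ≥ 3.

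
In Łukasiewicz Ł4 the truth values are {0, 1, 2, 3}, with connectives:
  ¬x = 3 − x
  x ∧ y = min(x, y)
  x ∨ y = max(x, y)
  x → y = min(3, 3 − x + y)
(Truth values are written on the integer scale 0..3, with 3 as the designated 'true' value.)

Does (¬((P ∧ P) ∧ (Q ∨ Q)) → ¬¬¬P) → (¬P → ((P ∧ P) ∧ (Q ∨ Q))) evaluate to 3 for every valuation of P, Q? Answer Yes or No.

Counterexample: take P = 0, Q = 0.
P ∧ P = 0 ∧ 0 = 0
Q ∨ Q = 0 ∨ 0 = 0
(P ∧ P) ∧ (Q ∨ Q) = 0 ∧ 0 = 0
¬((P ∧ P) ∧ (Q ∨ Q)) = ¬0 = 3
¬P = ¬0 = 3
¬¬P = ¬3 = 0
¬¬¬P = ¬0 = 3
¬((P ∧ P) ∧ (Q ∨ Q)) → ¬¬¬P = 3 → 3 = 3
¬P = ¬0 = 3
P ∧ P = 0 ∧ 0 = 0
Q ∨ Q = 0 ∨ 0 = 0
(P ∧ P) ∧ (Q ∨ Q) = 0 ∧ 0 = 0
¬P → ((P ∧ P) ∧ (Q ∨ Q)) = 3 → 0 = 0
(¬((P ∧ P) ∧ (Q ∨ Q)) → ¬¬¬P) → (¬P → ((P ∧ P) ∧ (Q ∨ Q))) = 3 → 0 = 0
This gives 0 ≠ 3.

No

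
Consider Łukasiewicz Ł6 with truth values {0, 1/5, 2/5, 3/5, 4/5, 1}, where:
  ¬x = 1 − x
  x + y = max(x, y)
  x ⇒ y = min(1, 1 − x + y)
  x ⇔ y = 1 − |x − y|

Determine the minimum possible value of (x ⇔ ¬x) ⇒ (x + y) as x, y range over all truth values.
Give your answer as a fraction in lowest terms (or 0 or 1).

Take x = 2/5, y = 0:
¬x = ¬2/5 = 3/5
x ⇔ ¬x = 2/5 ⇔ 3/5 = 4/5
x + y = 2/5 + 0 = 2/5
(x ⇔ ¬x) ⇒ (x + y) = 4/5 ⇒ 2/5 = 3/5
No assignment yields a value below 3/5, so this is the minimum.

3/5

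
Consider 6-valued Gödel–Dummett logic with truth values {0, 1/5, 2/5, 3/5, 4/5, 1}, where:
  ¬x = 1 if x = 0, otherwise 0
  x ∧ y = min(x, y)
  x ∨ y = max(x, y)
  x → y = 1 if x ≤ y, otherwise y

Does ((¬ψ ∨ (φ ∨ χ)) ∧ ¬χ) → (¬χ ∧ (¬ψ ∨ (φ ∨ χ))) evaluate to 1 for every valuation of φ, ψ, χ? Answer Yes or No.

Yes

At φ = 4/5, ψ = 0, χ = 4/5, for instance:
¬ψ = ¬0 = 1
φ ∨ χ = 4/5 ∨ 4/5 = 4/5
¬ψ ∨ (φ ∨ χ) = 1 ∨ 4/5 = 1
¬χ = ¬4/5 = 0
(¬ψ ∨ (φ ∨ χ)) ∧ ¬χ = 1 ∧ 0 = 0
¬χ ∧ (¬ψ ∨ (φ ∨ χ)) = 0 ∧ 1 = 0
((¬ψ ∨ (φ ∨ χ)) ∧ ¬χ) → (¬χ ∧ (¬ψ ∨ (φ ∨ χ))) = 0 → 0 = 1
and checking the remaining 215 assignments likewise gives ≥ 1 in every case.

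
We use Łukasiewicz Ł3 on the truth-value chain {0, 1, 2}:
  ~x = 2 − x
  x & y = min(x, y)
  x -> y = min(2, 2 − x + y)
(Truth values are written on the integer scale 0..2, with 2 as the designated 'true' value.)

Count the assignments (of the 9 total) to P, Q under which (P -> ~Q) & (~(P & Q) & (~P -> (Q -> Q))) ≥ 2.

P = 0, Q = 0 ↦ 2  ≥
P = 0, Q = 1 ↦ 2  ≥
P = 0, Q = 2 ↦ 2  ≥
P = 1, Q = 0 ↦ 2  ≥
P = 1, Q = 1 ↦ 1  <
P = 1, Q = 2 ↦ 1  <
P = 2, Q = 0 ↦ 2  ≥
P = 2, Q = 1 ↦ 1  <
P = 2, Q = 2 ↦ 0  <
So 5 of the 9 assignments meet the threshold.

5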